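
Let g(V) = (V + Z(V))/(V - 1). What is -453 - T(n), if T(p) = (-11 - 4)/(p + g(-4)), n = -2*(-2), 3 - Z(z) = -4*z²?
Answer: -19554/43 ≈ -454.74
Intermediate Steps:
Z(z) = 3 + 4*z² (Z(z) = 3 - (-4)*z² = 3 + 4*z²)
n = 4
g(V) = (3 + V + 4*V²)/(-1 + V) (g(V) = (V + (3 + 4*V²))/(V - 1) = (3 + V + 4*V²)/(-1 + V))
T(p) = -15/(-63/5 + p) (T(p) = (-11 - 4)/(p + (3 - 4 + 4*(-4)²)/(-1 - 4)) = -15/(p + (3 - 4 + 4*16)/(-5)) = -15/(p - (3 - 4 + 64)/5) = -15/(p - ⅕*63) = -15/(p - 63/5) = -15/(-63/5 + p))
-453 - T(n) = -453 - (-75)/(-63 + 5*4) = -453 - (-75)/(-63 + 20) = -453 - (-75)/(-43) = -453 - (-75)*(-1)/43 = -453 - 1*75/43 = -453 - 75/43 = -19554/43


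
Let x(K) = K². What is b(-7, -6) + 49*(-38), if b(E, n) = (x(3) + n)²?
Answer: -1853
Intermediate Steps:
b(E, n) = (9 + n)² (b(E, n) = (3² + n)² = (9 + n)²)
b(-7, -6) + 49*(-38) = (9 - 6)² + 49*(-38) = 3² - 1862 = 9 - 1862 = -1853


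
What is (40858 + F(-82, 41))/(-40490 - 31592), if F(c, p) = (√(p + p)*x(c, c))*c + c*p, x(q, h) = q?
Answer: -18748/36041 - 3362*√82/36041 ≈ -1.3649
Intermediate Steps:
F(c, p) = c*p + √2*c²*√p (F(c, p) = (√(p + p)*c)*c + c*p = (√(2*p)*c)*c + c*p = ((√2*√p)*c)*c + c*p = (c*√2*√p)*c + c*p = √2*c²*√p + c*p = c*p + √2*c²*√p)
(40858 + F(-82, 41))/(-40490 - 31592) = (40858 - 82*(41 - 82*√2*√41))/(-40490 - 31592) = (40858 - 82*(41 - 82*√82))/(-72082) = (40858 + (-3362 + 6724*√82))*(-1/72082) = (37496 + 6724*√82)*(-1/72082) = -18748/36041 - 3362*√82/36041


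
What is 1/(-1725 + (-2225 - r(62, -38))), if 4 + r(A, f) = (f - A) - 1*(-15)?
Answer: -1/3861 ≈ -0.00025900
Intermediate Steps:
r(A, f) = 11 + f - A (r(A, f) = -4 + ((f - A) - 1*(-15)) = -4 + ((f - A) + 15) = -4 + (15 + f - A) = 11 + f - A)
1/(-1725 + (-2225 - r(62, -38))) = 1/(-1725 + (-2225 - (11 - 38 - 1*62))) = 1/(-1725 + (-2225 - (11 - 38 - 62))) = 1/(-1725 + (-2225 - 1*(-89))) = 1/(-1725 + (-2225 + 89)) = 1/(-1725 - 2136) = 1/(-3861) = -1/3861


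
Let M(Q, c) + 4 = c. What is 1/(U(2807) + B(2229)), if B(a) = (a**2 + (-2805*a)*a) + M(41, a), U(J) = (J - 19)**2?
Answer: -1/13923733395 ≈ -7.1820e-11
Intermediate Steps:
U(J) = (-19 + J)**2
M(Q, c) = -4 + c
B(a) = -4 + a - 2804*a**2 (B(a) = (a**2 + (-2805*a)*a) + (-4 + a) = (a**2 - 2805*a**2) + (-4 + a) = -2804*a**2 + (-4 + a) = -4 + a - 2804*a**2)
1/(U(2807) + B(2229)) = 1/((-19 + 2807)**2 + (-4 + 2229 - 2804*2229**2)) = 1/(2788**2 + (-4 + 2229 - 2804*4968441)) = 1/(7772944 + (-4 + 2229 - 13931508564)) = 1/(7772944 - 13931506339) = 1/(-13923733395) = -1/13923733395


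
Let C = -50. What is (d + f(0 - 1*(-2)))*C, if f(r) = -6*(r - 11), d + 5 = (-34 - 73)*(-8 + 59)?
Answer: 270400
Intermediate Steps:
d = -5462 (d = -5 + (-34 - 73)*(-8 + 59) = -5 - 107*51 = -5 - 5457 = -5462)
f(r) = 66 - 6*r (f(r) = -6*(-11 + r) = 66 - 6*r)
(d + f(0 - 1*(-2)))*C = (-5462 + (66 - 6*(0 - 1*(-2))))*(-50) = (-5462 + (66 - 6*(0 + 2)))*(-50) = (-5462 + (66 - 6*2))*(-50) = (-5462 + (66 - 12))*(-50) = (-5462 + 54)*(-50) = -5408*(-50) = 270400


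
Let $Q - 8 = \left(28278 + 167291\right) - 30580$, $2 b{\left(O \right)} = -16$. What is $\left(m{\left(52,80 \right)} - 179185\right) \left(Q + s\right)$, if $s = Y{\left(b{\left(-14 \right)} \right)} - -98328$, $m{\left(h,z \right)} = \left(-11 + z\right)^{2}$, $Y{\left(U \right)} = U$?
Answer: $-45928804408$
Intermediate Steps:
$b{\left(O \right)} = -8$ ($b{\left(O \right)} = \frac{1}{2} \left(-16\right) = -8$)
$Q = 164997$ ($Q = 8 + \left(\left(28278 + 167291\right) - 30580\right) = 8 + \left(195569 - 30580\right) = 8 + 164989 = 164997$)
$s = 98320$ ($s = -8 - -98328 = -8 + 98328 = 98320$)
$\left(m{\left(52,80 \right)} - 179185\right) \left(Q + s\right) = \left(\left(-11 + 80\right)^{2} - 179185\right) \left(164997 + 98320\right) = \left(69^{2} - 179185\right) 263317 = \left(4761 - 179185\right) 263317 = \left(-174424\right) 263317 = -45928804408$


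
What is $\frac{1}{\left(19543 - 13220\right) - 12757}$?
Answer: $- \frac{1}{6434} \approx -0.00015542$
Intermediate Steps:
$\frac{1}{\left(19543 - 13220\right) - 12757} = \frac{1}{6323 - 12757} = \frac{1}{-6434} = - \frac{1}{6434}$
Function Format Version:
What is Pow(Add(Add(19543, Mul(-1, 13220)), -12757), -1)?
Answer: Rational(-1, 6434) ≈ -0.00015542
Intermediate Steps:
Pow(Add(Add(19543, Mul(-1, 13220)), -12757), -1) = Pow(Add(Add(19543, -13220), -12757), -1) = Pow(Add(6323, -12757), -1) = Pow(-6434, -1) = Rational(-1, 6434)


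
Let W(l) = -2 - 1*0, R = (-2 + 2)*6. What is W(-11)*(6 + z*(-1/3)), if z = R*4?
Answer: -12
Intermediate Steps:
R = 0 (R = 0*6 = 0)
W(l) = -2 (W(l) = -2 + 0 = -2)
z = 0 (z = 0*4 = 0)
W(-11)*(6 + z*(-1/3)) = -2*(6 + 0*(-1/3)) = -2*(6 + 0*(-1*⅓)) = -2*(6 + 0*(-⅓)) = -2*(6 + 0) = -2*6 = -12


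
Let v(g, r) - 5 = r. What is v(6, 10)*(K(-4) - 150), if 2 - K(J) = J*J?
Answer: -2460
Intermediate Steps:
K(J) = 2 - J² (K(J) = 2 - J*J = 2 - J²)
v(g, r) = 5 + r
v(6, 10)*(K(-4) - 150) = (5 + 10)*((2 - 1*(-4)²) - 150) = 15*((2 - 1*16) - 150) = 15*((2 - 16) - 150) = 15*(-14 - 150) = 15*(-164) = -2460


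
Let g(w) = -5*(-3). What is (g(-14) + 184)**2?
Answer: 39601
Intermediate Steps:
g(w) = 15
(g(-14) + 184)**2 = (15 + 184)**2 = 199**2 = 39601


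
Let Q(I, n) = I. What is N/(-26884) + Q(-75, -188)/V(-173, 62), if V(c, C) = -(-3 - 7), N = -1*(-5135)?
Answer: -15905/2068 ≈ -7.6910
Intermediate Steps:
N = 5135
V(c, C) = 10 (V(c, C) = -1*(-10) = 10)
N/(-26884) + Q(-75, -188)/V(-173, 62) = 5135/(-26884) - 75/10 = 5135*(-1/26884) - 75*⅒ = -395/2068 - 15/2 = -15905/2068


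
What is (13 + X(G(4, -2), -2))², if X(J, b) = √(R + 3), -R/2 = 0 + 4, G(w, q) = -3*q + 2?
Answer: (13 + I*√5)² ≈ 164.0 + 58.138*I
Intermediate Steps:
G(w, q) = 2 - 3*q
R = -8 (R = -2*(0 + 4) = -2*4 = -8)
X(J, b) = I*√5 (X(J, b) = √(-8 + 3) = √(-5) = I*√5)
(13 + X(G(4, -2), -2))² = (13 + I*√5)²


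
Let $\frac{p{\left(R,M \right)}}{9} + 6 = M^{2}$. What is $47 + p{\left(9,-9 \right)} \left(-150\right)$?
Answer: $-101203$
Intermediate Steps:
$p{\left(R,M \right)} = -54 + 9 M^{2}$
$47 + p{\left(9,-9 \right)} \left(-150\right) = 47 + \left(-54 + 9 \left(-9\right)^{2}\right) \left(-150\right) = 47 + \left(-54 + 9 \cdot 81\right) \left(-150\right) = 47 + \left(-54 + 729\right) \left(-150\right) = 47 + 675 \left(-150\right) = 47 - 101250 = -101203$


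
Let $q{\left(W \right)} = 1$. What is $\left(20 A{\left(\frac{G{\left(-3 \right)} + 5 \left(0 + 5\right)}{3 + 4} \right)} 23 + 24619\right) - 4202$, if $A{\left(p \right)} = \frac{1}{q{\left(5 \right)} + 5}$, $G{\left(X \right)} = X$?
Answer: $\frac{61481}{3} \approx 20494.0$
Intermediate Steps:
$A{\left(p \right)} = \frac{1}{6}$ ($A{\left(p \right)} = \frac{1}{1 + 5} = \frac{1}{6}$)
$\left(20 A{\left(\frac{G{\left(-3 \right)} + 5 \left(0 + 5\right)}{3 + 4} \right)} 23 + 24619\right) - 4202 = \left(20 \cdot \frac{1}{6} \cdot 23 + 24619\right) - 4202 = \left(\frac{10}{3} \cdot 23 + 24619\right) - 4202 = \left(\frac{230}{3} + 24619\right) - 4202 = \frac{74087}{3} - 4202 = \frac{61481}{3}$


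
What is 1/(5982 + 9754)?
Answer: 1/15736 ≈ 6.3549e-5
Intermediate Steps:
1/(5982 + 9754) = 1/15736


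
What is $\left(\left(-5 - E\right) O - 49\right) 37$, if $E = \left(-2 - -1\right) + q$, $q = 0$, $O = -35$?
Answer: $3367$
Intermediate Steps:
$E = -1$ ($E = \left(-2 - -1\right) + 0 = \left(-2 + 1\right) + 0 = -1 + 0 = -1$)
$\left(\left(-5 - E\right) O - 49\right) 37 = \left(\left(-5 - -1\right) \left(-35\right) - 49\right) 37 = \left(\left(-5 + 1\right) \left(-35\right) - 49\right) 37 = \left(\left(-4\right) \left(-35\right) - 49\right) 37 = \left(140 - 49\right) 37 = 91 \cdot 37 = 3367$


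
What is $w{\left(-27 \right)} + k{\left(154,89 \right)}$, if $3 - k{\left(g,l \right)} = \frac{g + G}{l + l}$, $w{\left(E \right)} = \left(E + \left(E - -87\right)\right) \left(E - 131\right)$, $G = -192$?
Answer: $- \frac{463760}{89} \approx -5210.8$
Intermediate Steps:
$w{\left(E \right)} = \left(-131 + E\right) \left(87 + 2 E\right)$ ($w{\left(E \right)} = \left(E + \left(E + 87\right)\right) \left(-131 + E\right) = \left(E + \left(87 + E\right)\right) \left(-131 + E\right) = \left(87 + 2 E\right) \left(-131 + E\right) = \left(-131 + E\right) \left(87 + 2 E\right)$)
$k{\left(g,l \right)} = 3 - \frac{-192 + g}{2 l}$ ($k{\left(g,l \right)} = 3 - \frac{g - 192}{l + l} = 3 - \frac{-192 + g}{2 l}$)
$w{\left(-27 \right)} + k{\left(154,89 \right)} = \left(-11397 - -4725 + 2 \left(-27\right)^{2}\right) + \frac{192 - 154 + 6 \cdot 89}{2 \cdot 89} = \left(-11397 + 4725 + 2 \cdot 729\right) + \frac{1}{2} \cdot \frac{1}{89} \left(192 - 154 + 534\right) = \left(-11397 + 4725 + 1458\right) + \frac{1}{2} \cdot \frac{1}{89} \cdot 572 = -5214 + \frac{286}{89} = - \frac{463760}{89}$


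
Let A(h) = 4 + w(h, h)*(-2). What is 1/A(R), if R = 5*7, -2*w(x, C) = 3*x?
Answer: 1/109 ≈ 0.0091743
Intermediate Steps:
w(x, C) = -3*x/2
R = 35
A(h) = 4 + 3*h (A(h) = 4 - 3*h/2*(-2) = 4 + 3*h)
1/A(R) = 1/(4 + 3*35) = 1/(4 + 105) = 1/109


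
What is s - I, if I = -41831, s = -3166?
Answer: 38665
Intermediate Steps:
s - I = -3166 - 1*(-41831) = -3166 + 41831 = 38665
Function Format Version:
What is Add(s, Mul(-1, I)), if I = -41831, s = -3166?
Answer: 38665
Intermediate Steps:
Add(s, Mul(-1, I)) = Add(-3166, Mul(-1, -41831)) = Add(-3166, 41831) = 38665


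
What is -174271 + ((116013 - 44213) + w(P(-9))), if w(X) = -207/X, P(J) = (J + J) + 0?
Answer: -204919/2 ≈ -1.0246e+5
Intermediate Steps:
P(J) = 2*J (P(J) = 2*J + 0 = 2*J)
-174271 + ((116013 - 44213) + w(P(-9))) = -174271 + ((116013 - 44213) - 207/(2*(-9))) = -174271 + (71800 - 207/(-18)) = -174271 + (71800 - 207*(-1/18)) = -174271 + (71800 + 23/2) = -174271 + 143623/2 = -204919/2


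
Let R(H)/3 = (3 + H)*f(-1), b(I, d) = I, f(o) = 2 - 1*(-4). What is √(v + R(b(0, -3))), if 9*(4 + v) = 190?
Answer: 8*√10/3 ≈ 8.4327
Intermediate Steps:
v = 154/9 (v = -4 + (⅑)*190 = -4 + 190/9 = 154/9 ≈ 17.111)
f(o) = 6 (f(o) = 2 + 4 = 6)
R(H) = 54 + 18*H (R(H) = 3*((3 + H)*6) = 3*(18 + 6*H) = 54 + 18*H)
√(v + R(b(0, -3))) = √(154/9 + (54 + 18*0)) = √(154/9 + (54 + 0)) = √(154/9 + 54) = √(640/9) = 8*√10/3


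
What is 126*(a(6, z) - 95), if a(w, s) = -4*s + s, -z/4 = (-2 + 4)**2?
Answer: -5922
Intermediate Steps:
z = -16 (z = -4*(-2 + 4)**2 = -4*2**2 = -4*4 = -16)
a(w, s) = -3*s
126*(a(6, z) - 95) = 126*(-3*(-16) - 95) = 126*(48 - 95) = 126*(-47) = -5922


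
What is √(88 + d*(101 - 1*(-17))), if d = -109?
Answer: I*√12774 ≈ 113.02*I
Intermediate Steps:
√(88 + d*(101 - 1*(-17))) = √(88 - 109*(101 - 1*(-17))) = √(88 - 109*(101 + 17)) = √(88 - 109*118) = √(88 - 12862) = √(-12774) = I*√12774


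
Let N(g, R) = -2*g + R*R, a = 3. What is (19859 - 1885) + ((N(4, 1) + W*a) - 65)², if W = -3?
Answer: 24535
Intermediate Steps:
N(g, R) = R² - 2*g (N(g, R) = -2*g + R² = R² - 2*g)
(19859 - 1885) + ((N(4, 1) + W*a) - 65)² = (19859 - 1885) + (((1² - 2*4) - 3*3) - 65)² = 17974 + (((1 - 8) - 9) - 65)² = 17974 + ((-7 - 9) - 65)² = 17974 + (-16 - 65)² = 17974 + (-81)² = 17974 + 6561 = 24535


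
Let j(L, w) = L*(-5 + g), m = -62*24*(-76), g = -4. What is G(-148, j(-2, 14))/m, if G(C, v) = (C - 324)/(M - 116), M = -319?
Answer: 59/6149160 ≈ 9.5948e-6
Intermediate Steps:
m = 113088 (m = -1488*(-76) = 113088)
j(L, w) = -9*L (j(L, w) = L*(-5 - 4) = L*(-9) = -9*L)
G(C, v) = 108/145 - C/435 (G(C, v) = (C - 324)/(-319 - 116) = (-324 + C)/(-435) = (-324 + C)*(-1/435) = 108/145 - C/435)
G(-148, j(-2, 14))/m = (108/145 - 1/435*(-148))/113088 = (108/145 + 148/435)*(1/113088) = (472/435)*(1/113088) = 59/6149160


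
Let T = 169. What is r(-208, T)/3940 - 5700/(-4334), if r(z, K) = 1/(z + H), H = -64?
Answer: 15503989/11788480 ≈ 1.3152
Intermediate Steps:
r(z, K) = 1/(-64 + z) (r(z, K) = 1/(z - 64) = 1/(-64 + z))
r(-208, T)/3940 - 5700/(-4334) = 1/(-64 - 208*3940) - 5700/(-4334) = (1/3940)/(-272) - 5700*(-1/4334) = -1/272*1/3940 + 2850/2167 = -1/1071680 + 2850/2167 = 15503989/11788480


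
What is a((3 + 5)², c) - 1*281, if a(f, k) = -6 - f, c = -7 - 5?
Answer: -351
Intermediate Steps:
c = -12
a((3 + 5)², c) - 1*281 = (-6 - (3 + 5)²) - 1*281 = (-6 - 1*8²) - 281 = (-6 - 1*64) - 281 = (-6 - 64) - 281 = -70 - 281 = -351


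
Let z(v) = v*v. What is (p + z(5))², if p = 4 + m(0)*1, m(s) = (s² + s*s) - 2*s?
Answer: 841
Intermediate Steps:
m(s) = -2*s + 2*s² (m(s) = (s² + s²) - 2*s = 2*s² - 2*s = -2*s + 2*s²)
z(v) = v²
p = 4 (p = 4 + (2*0*(-1 + 0))*1 = 4 + (2*0*(-1))*1 = 4 + 0*1 = 4 + 0 = 4)
(p + z(5))² = (4 + 5²)² = (4 + 25)² = 29² = 841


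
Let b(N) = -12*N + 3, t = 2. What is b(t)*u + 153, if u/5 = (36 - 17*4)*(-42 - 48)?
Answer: -302247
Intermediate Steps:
b(N) = 3 - 12*N
u = 14400 (u = 5*((36 - 17*4)*(-42 - 48)) = 5*((36 - 68)*(-90)) = 5*(-32*(-90)) = 5*2880 = 14400)
b(t)*u + 153 = (3 - 12*2)*14400 + 153 = (3 - 24)*14400 + 153 = -21*14400 + 153 = -302400 + 153 = -302247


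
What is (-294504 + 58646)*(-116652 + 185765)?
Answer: -16300853954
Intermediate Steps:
(-294504 + 58646)*(-116652 + 185765) = -235858*69113 = -16300853954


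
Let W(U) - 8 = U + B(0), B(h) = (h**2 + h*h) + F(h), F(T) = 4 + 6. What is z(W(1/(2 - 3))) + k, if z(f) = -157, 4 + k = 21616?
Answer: 21455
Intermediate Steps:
k = 21612 (k = -4 + 21616 = 21612)
F(T) = 10
B(h) = 10 + 2*h**2 (B(h) = (h**2 + h*h) + 10 = (h**2 + h**2) + 10 = 2*h**2 + 10 = 10 + 2*h**2)
W(U) = 18 + U (W(U) = 8 + (U + (10 + 2*0**2)) = 8 + (U + (10 + 2*0)) = 8 + (U + (10 + 0)) = 8 + (U + 10) = 8 + (10 + U) = 18 + U)
z(W(1/(2 - 3))) + k = -157 + 21612 = 21455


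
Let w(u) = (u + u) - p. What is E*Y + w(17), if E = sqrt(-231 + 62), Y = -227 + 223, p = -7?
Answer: 41 - 52*I ≈ 41.0 - 52.0*I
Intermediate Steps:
Y = -4
E = 13*I (E = sqrt(-169) = 13*I ≈ 13.0*I)
w(u) = 7 + 2*u (w(u) = (u + u) - 1*(-7) = 2*u + 7 = 7 + 2*u)
E*Y + w(17) = (13*I)*(-4) + (7 + 2*17) = -52*I + (7 + 34) = -52*I + 41 = 41 - 52*I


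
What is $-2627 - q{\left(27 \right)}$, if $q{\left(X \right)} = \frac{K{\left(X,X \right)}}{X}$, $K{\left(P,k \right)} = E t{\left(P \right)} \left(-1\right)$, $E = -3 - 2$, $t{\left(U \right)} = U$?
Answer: $-2632$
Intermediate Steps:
$E = -5$ ($E = -3 - 2 = -5$)
$K{\left(P,k \right)} = 5 P$ ($K{\left(P,k \right)} = - 5 P \left(-1\right) = 5 P$)
$q{\left(X \right)} = 5$ ($q{\left(X \right)} = \frac{5 X}{X} = 5$)
$-2627 - q{\left(27 \right)} = -2627 - 5 = -2632$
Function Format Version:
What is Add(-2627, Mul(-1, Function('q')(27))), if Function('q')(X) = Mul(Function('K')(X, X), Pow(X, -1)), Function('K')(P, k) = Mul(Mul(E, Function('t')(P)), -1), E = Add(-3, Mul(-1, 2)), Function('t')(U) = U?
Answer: -2632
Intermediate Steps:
E = -5 (E = Add(-3, -2) = -5)
Function('K')(P, k) = Mul(5, P) (Function('K')(P, k) = Mul(Mul(-5, P), -1) = Mul(5, P))
Function('q')(X) = 5 (Function('q')(X) = Mul(Mul(5, X), Pow(X, -1)) = 5)
Add(-2627, Mul(-1, Function('q')(27))) = Add(-2627, Mul(-1, 5)) = Add(-2627, -5) = -2632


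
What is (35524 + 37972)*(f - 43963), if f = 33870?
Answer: -741795128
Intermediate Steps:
(35524 + 37972)*(f - 43963) = (35524 + 37972)*(33870 - 43963) = 73496*(-10093) = -741795128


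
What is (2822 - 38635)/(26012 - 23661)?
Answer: -35813/2351 ≈ -15.233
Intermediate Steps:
(2822 - 38635)/(26012 - 23661) = -35813/2351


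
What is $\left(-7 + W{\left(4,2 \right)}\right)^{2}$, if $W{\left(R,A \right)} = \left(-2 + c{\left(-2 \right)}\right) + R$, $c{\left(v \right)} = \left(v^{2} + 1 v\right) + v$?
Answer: $25$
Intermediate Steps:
$c{\left(v \right)} = v^{2} + 2 v$ ($c{\left(v \right)} = \left(v^{2} + v\right) + v = \left(v + v^{2}\right) + v = v^{2} + 2 v$)
$W{\left(R,A \right)} = -2 + R$ ($W{\left(R,A \right)} = \left(-2 - 2 \left(2 - 2\right)\right) + R = \left(-2 - 0\right) + R = \left(-2 + 0\right) + R = -2 + R$)
$\left(-7 + W{\left(4,2 \right)}\right)^{2} = \left(-7 + \left(-2 + 4\right)\right)^{2} = \left(-7 + 2\right)^{2} = \left(-5\right)^{2} = 25$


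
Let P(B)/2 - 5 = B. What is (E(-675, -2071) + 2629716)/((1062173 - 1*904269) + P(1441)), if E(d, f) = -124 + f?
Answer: 2627521/160796 ≈ 16.341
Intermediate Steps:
P(B) = 10 + 2*B
(E(-675, -2071) + 2629716)/((1062173 - 1*904269) + P(1441)) = ((-124 - 2071) + 2629716)/((1062173 - 1*904269) + (10 + 2*1441)) = (-2195 + 2629716)/((1062173 - 904269) + (10 + 2882)) = 2627521/(157904 + 2892) = 2627521/160796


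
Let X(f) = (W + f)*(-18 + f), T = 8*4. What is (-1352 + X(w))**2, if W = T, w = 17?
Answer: 1962801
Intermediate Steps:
T = 32
W = 32
X(f) = (-18 + f)*(32 + f) (X(f) = (32 + f)*(-18 + f) = (-18 + f)*(32 + f))
(-1352 + X(w))**2 = (-1352 + (-576 + 17**2 + 14*17))**2 = (-1352 + (-576 + 289 + 238))**2 = (-1352 - 49)**2 = (-1401)**2 = 1962801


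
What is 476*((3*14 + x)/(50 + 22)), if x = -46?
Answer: -238/9 ≈ -26.444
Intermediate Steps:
476*((3*14 + x)/(50 + 22)) = 476*((3*14 - 46)/(50 + 22)) = 476*((42 - 46)/72) = 476*(-4*1/72) = 476*(-1/18) = -238/9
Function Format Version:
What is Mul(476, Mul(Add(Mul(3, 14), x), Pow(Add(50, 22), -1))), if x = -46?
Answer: Rational(-238, 9) ≈ -26.444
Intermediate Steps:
Mul(476, Mul(Add(Mul(3, 14), x), Pow(Add(50, 22), -1))) = Mul(476, Mul(Add(Mul(3, 14), -46), Pow(Add(50, 22), -1))) = Mul(476, Mul(Add(42, -46), Pow(72, -1))) = Mul(476, Mul(-4, Rational(1, 72))) = Mul(476, Rational(-1, 18)) = Rational(-238, 9)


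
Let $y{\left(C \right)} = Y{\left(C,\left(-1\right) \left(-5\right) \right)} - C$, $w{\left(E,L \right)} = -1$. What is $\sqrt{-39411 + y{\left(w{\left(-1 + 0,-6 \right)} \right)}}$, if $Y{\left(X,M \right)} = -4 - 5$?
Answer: $i \sqrt{39419} \approx 198.54 i$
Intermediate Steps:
$Y{\left(X,M \right)} = -9$ ($Y{\left(X,M \right)} = -4 - 5 = -9$)
$y{\left(C \right)} = -9 - C$
$\sqrt{-39411 + y{\left(w{\left(-1 + 0,-6 \right)} \right)}} = \sqrt{-39411 - 8} = \sqrt{-39419} = i \sqrt{39419}$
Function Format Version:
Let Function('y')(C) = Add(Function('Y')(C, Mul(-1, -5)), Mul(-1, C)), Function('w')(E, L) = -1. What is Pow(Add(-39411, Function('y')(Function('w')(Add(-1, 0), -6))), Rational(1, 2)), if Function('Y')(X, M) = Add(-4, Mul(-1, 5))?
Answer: Mul(I, Pow(39419, Rational(1, 2))) ≈ Mul(198.54, I)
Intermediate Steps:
Function('Y')(X, M) = -9 (Function('Y')(X, M) = Add(-4, -5) = -9)
Function('y')(C) = Add(-9, Mul(-1, C))
Pow(Add(-39411, Function('y')(Function('w')(Add(-1, 0), -6))), Rational(1, 2)) = Pow(Add(-39411, Add(-9, Mul(-1, -1))), Rational(1, 2)) = Pow(Add(-39411, Add(-9, 1)), Rational(1, 2)) = Pow(Add(-39411, -8), Rational(1, 2)) = Pow(-39419, Rational(1, 2)) = Mul(I, Pow(39419, Rational(1, 2)))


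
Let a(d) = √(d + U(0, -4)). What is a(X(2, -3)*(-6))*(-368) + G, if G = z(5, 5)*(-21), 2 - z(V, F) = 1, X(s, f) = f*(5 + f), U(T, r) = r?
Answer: -21 - 1472*√2 ≈ -2102.7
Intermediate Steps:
z(V, F) = 1 (z(V, F) = 2 - 1*1 = 2 - 1 = 1)
a(d) = √(-4 + d) (a(d) = √(d - 4) = √(-4 + d))
G = -21 (G = 1*(-21) = -21)
a(X(2, -3)*(-6))*(-368) + G = √(-4 - 3*(5 - 3)*(-6))*(-368) - 21 = √(-4 - 3*2*(-6))*(-368) - 21 = √(-4 - 6*(-6))*(-368) - 21 = √(-4 + 36)*(-368) - 21 = √32*(-368) - 21 = (4*√2)*(-368) - 21 = -1472*√2 - 21 = -21 - 1472*√2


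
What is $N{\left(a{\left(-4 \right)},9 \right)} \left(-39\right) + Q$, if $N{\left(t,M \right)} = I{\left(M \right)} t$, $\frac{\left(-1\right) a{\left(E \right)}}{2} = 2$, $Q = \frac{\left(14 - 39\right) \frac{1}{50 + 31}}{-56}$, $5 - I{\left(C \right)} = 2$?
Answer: $\frac{2122873}{4536} \approx 468.01$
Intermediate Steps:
$I{\left(C \right)} = 3$ ($I{\left(C \right)} = 5 - 2 = 3$)
$Q = \frac{25}{4536}$ ($Q = - \frac{25}{81} \left(- \frac{1}{56}\right) = \left(-25\right) \frac{1}{81} \left(- \frac{1}{56}\right) = \left(- \frac{25}{81}\right) \left(- \frac{1}{56}\right) = \frac{25}{4536} \approx 0.0055115$)
$a{\left(E \right)} = -4$ ($a{\left(E \right)} = \left(-2\right) 2 = -4$)
$N{\left(t,M \right)} = 3 t$
$N{\left(a{\left(-4 \right)},9 \right)} \left(-39\right) + Q = 3 \left(-4\right) \left(-39\right) + \frac{25}{4536} = \left(-12\right) \left(-39\right) + \frac{25}{4536} = 468 + \frac{25}{4536} = \frac{2122873}{4536}$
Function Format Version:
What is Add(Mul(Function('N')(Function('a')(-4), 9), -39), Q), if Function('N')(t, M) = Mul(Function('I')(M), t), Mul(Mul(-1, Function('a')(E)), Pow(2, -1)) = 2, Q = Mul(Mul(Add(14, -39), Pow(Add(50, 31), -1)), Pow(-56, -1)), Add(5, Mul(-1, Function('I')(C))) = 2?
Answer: Rational(2122873, 4536) ≈ 468.01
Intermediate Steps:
Function('I')(C) = 3 (Function('I')(C) = Add(5, Mul(-1, 2)) = Add(5, -2) = 3)
Q = Rational(25, 4536) (Q = Mul(Mul(-25, Pow(81, -1)), Rational(-1, 56)) = Mul(Mul(-25, Rational(1, 81)), Rational(-1, 56)) = Mul(Rational(-25, 81), Rational(-1, 56)) = Rational(25, 4536) ≈ 0.0055115)
Function('a')(E) = -4 (Function('a')(E) = Mul(-2, 2) = -4)
Function('N')(t, M) = Mul(3, t)
Add(Mul(Function('N')(Function('a')(-4), 9), -39), Q) = Add(Mul(Mul(3, -4), -39), Rational(25, 4536)) = Add(Mul(-12, -39), Rational(25, 4536)) = Add(468, Rational(25, 4536)) = Rational(2122873, 4536)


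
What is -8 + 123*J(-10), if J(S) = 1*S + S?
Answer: -2468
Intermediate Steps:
J(S) = 2*S (J(S) = S + S = 2*S)
-8 + 123*J(-10) = -8 + 123*(2*(-10)) = -8 + 123*(-20) = -8 - 2460 = -2468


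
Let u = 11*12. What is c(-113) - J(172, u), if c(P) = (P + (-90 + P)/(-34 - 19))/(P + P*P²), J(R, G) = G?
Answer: -5047646087/38239765 ≈ -132.00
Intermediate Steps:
u = 132
c(P) = (90/53 + 52*P/53)/(P + P³) (c(P) = (P + (-90 + P)/(-53))/(P + P³) = (P + (-90 + P)*(-1/53))/(P + P³) = (P + (90/53 - P/53))/(P + P³) = (90/53 + 52*P/53)/(P + P³))
c(-113) - J(172, u) = (2/53)*(45 + 26*(-113))/(-113*(1 + (-113)²)) - 1*132 = (2/53)*(-1/113)*(45 - 2938)/(1 + 12769) - 132 = (2/53)*(-1/113)*(-2893)/12770 - 132 = (2/53)*(-1/113)*(1/12770)*(-2893) - 132 = 2893/38239765 - 132 = -5047646087/38239765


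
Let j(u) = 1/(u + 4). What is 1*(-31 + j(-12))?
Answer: -249/8 ≈ -31.125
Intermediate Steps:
j(u) = 1/(4 + u)
1*(-31 + j(-12)) = 1*(-31 + 1/(4 - 12)) = 1*(-31 + 1/(-8)) = 1*(-31 - 1/8) = 1*(-249/8) = -249/8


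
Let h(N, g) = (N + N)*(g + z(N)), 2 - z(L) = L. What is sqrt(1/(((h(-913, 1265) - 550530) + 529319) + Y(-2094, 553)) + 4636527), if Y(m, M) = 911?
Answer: sqrt(18555196706149132455)/2000490 ≈ 2153.3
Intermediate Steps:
z(L) = 2 - L
h(N, g) = 2*N*(2 + g - N) (h(N, g) = (N + N)*(g + (2 - N)) = (2*N)*(2 + g - N) = 2*N*(2 + g - N))
sqrt(1/(((h(-913, 1265) - 550530) + 529319) + Y(-2094, 553)) + 4636527) = sqrt(1/(((2*(-913)*(2 + 1265 - 1*(-913)) - 550530) + 529319) + 911) + 4636527) = sqrt(1/(((2*(-913)*(2 + 1265 + 913) - 550530) + 529319) + 911) + 4636527) = sqrt(1/(((2*(-913)*2180 - 550530) + 529319) + 911) + 4636527) = sqrt(1/(((-3980680 - 550530) + 529319) + 911) + 4636527) = sqrt(1/((-4531210 + 529319) + 911) + 4636527) = sqrt(1/(-4001891 + 911) + 4636527) = sqrt(1/(-4000980) + 4636527) = sqrt(-1/4000980 + 4636527) = sqrt(18550651796459/4000980) = sqrt(18555196706149132455)/2000490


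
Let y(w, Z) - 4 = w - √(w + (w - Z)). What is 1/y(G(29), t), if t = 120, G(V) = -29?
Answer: I/(√178 - 25*I) ≈ -0.031133 + 0.016615*I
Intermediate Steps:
y(w, Z) = 4 + w - √(-Z + 2*w) (y(w, Z) = 4 + (w - √(w + (w - Z))) = 4 + (w - √(-Z + 2*w)) = 4 + w - √(-Z + 2*w))
1/y(G(29), t) = 1/(4 - 29 - √(-1*120 + 2*(-29))) = 1/(4 - 29 - √(-120 - 58)) = 1/(4 - 29 - √(-178)) = 1/(4 - 29 - I*√178) = 1/(-25 - I*√178)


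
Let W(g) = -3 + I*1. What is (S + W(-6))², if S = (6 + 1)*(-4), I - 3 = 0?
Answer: 784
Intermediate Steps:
I = 3 (I = 3 + 0 = 3)
W(g) = 0 (W(g) = -3 + 3*1 = -3 + 3 = 0)
S = -28 (S = 7*(-4) = -28)
(S + W(-6))² = (-28 + 0)² = (-28)² = 784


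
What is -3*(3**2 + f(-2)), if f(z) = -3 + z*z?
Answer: -30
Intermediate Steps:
f(z) = -3 + z**2
-3*(3**2 + f(-2)) = -3*(3**2 + (-3 + (-2)**2)) = -3*(9 + (-3 + 4)) = -3*(9 + 1) = -3*10 = -30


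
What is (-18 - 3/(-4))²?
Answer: 4761/16 ≈ 297.56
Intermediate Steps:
(-18 - 3/(-4))² = (-18 - 3*(-¼))² = (-18 + ¾)² = (-69/4)² = 4761/16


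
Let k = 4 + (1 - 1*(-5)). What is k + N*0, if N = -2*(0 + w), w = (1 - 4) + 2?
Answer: 10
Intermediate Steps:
w = -1 (w = -3 + 2 = -1)
N = 2 (N = -2*(0 - 1) = -2*(-1) = 2)
k = 10 (k = 4 + (1 + 5) = 4 + 6 = 10)
k + N*0 = 10 + 2*0 = 10 + 0 = 10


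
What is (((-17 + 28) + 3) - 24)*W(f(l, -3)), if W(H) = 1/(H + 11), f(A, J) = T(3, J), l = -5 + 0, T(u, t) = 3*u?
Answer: -½ ≈ -0.50000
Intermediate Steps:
l = -5
f(A, J) = 9 (f(A, J) = 3*3 = 9)
W(H) = 1/(11 + H)
(((-17 + 28) + 3) - 24)*W(f(l, -3)) = (((-17 + 28) + 3) - 24)/(11 + 9) = ((11 + 3) - 24)/20 = (14 - 24)*(1/20) = -10*1/20 = -½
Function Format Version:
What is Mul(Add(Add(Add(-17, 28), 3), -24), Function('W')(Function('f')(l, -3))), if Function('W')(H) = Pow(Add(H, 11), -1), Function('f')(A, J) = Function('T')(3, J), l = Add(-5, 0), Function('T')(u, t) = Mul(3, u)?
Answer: Rational(-1, 2) ≈ -0.50000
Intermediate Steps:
l = -5
Function('f')(A, J) = 9 (Function('f')(A, J) = Mul(3, 3) = 9)
Function('W')(H) = Pow(Add(11, H), -1)
Mul(Add(Add(Add(-17, 28), 3), -24), Function('W')(Function('f')(l, -3))) = Mul(Add(Add(Add(-17, 28), 3), -24), Pow(Add(11, 9), -1)) = Mul(Add(Add(11, 3), -24), Pow(20, -1)) = Mul(Add(14, -24), Rational(1, 20)) = Mul(-10, Rational(1, 20)) = Rational(-1, 2)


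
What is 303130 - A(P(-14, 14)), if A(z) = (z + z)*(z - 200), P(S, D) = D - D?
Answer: 303130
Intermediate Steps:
P(S, D) = 0
A(z) = 2*z*(-200 + z) (A(z) = (2*z)*(-200 + z) = 2*z*(-200 + z))
303130 - A(P(-14, 14)) = 303130 - 2*0*(-200 + 0) = 303130 - 2*0*(-200) = 303130 - 1*0 = 303130 + 0 = 303130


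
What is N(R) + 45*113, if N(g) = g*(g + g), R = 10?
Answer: 5285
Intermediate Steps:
N(g) = 2*g² (N(g) = g*(2*g) = 2*g²)
N(R) + 45*113 = 2*10² + 45*113 = 2*100 + 5085 = 200 + 5085 = 5285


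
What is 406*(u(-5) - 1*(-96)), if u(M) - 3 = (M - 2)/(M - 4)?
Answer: 364588/9 ≈ 40510.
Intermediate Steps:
u(M) = 3 + (-2 + M)/(-4 + M) (u(M) = 3 + (M - 2)/(M - 4) = 3 + (-2 + M)/(-4 + M))
406*(u(-5) - 1*(-96)) = 406*(2*(-7 + 2*(-5))/(-4 - 5) - 1*(-96)) = 406*(2*(-7 - 10)/(-9) + 96) = 406*(2*(-1/9)*(-17) + 96) = 406*(34/9 + 96) = 406*(898/9) = 364588/9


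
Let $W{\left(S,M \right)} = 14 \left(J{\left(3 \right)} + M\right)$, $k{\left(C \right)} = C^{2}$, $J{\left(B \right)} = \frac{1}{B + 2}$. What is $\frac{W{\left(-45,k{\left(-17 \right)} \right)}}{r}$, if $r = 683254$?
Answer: $\frac{10122}{1708135} \approx 0.0059258$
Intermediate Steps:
$J{\left(B \right)} = \frac{1}{2 + B}$
$W{\left(S,M \right)} = \frac{14}{5} + 14 M$ ($W{\left(S,M \right)} = 14 \left(\frac{1}{2 + 3} + M\right) = 14 \left(\frac{1}{5} + M\right) = \frac{14}{5} + 14 M$)
$\frac{W{\left(-45,k{\left(-17 \right)} \right)}}{r} = \frac{\frac{14}{5} + 14 \left(-17\right)^{2}}{683254} = \left(\frac{14}{5} + 14 \cdot 289\right) \frac{1}{683254} = \left(\frac{14}{5} + 4046\right) \frac{1}{683254} = \frac{20244}{5} \cdot \frac{1}{683254} = \frac{10122}{1708135}$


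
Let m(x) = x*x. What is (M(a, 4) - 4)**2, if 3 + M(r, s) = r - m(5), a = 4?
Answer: 784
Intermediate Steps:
m(x) = x**2
M(r, s) = -28 + r (M(r, s) = -3 + (r - 1*5**2) = -3 + (r - 1*25) = -3 + (r - 25) = -3 + (-25 + r) = -28 + r)
(M(a, 4) - 4)**2 = ((-28 + 4) - 4)**2 = (-24 - 4)**2 = (-28)**2 = 784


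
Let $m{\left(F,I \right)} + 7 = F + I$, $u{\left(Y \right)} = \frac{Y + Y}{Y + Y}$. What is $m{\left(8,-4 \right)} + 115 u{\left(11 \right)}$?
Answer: $112$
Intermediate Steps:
$u{\left(Y \right)} = 1$ ($u{\left(Y \right)} = \frac{2 Y}{2 Y} = 2 Y \frac{1}{2 Y} = 1$)
$m{\left(F,I \right)} = -7 + F + I$ ($m{\left(F,I \right)} = -7 + \left(F + I\right) = -7 + F + I$)
$m{\left(8,-4 \right)} + 115 u{\left(11 \right)} = \left(-7 + 8 - 4\right) + 115 \cdot 1 = -3 + 115 = 112$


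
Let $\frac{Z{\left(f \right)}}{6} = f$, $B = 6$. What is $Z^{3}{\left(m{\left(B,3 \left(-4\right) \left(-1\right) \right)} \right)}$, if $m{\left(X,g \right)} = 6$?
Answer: $46656$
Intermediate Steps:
$Z{\left(f \right)} = 6 f$
$Z^{3}{\left(m{\left(B,3 \left(-4\right) \left(-1\right) \right)} \right)} = \left(6 \cdot 6\right)^{3} = 36^{3} = 46656$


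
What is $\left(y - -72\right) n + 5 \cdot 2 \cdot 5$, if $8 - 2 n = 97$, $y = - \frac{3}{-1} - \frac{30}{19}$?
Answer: $- \frac{122255}{38} \approx -3217.2$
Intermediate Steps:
$y = \frac{27}{19}$ ($y = \left(-3\right) \left(-1\right) - \frac{30}{19} = 3 - \frac{30}{19} = \frac{27}{19} \approx 1.4211$)
$n = - \frac{89}{2}$ ($n = 4 - \frac{97}{2} = - \frac{89}{2} \approx -44.5$)
$\left(y - -72\right) n + 5 \cdot 2 \cdot 5 = \left(\frac{27}{19} - -72\right) \left(- \frac{89}{2}\right) + 5 \cdot 2 \cdot 5 = \left(\frac{27}{19} + 72\right) \left(- \frac{89}{2}\right) + 10 \cdot 5 = \frac{1395}{19} \left(- \frac{89}{2}\right) + 50 = - \frac{124155}{38} + 50 = - \frac{122255}{38}$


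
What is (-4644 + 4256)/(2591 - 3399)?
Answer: 97/202 ≈ 0.48020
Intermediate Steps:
(-4644 + 4256)/(2591 - 3399) = -388/(-808) = -388*(-1/808) = 97/202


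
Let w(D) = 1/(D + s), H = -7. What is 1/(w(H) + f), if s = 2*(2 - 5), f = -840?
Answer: -13/10921 ≈ -0.0011904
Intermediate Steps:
s = -6 (s = 2*(-3) = -6)
w(D) = 1/(-6 + D) (w(D) = 1/(D - 6) = 1/(-6 + D))
1/(w(H) + f) = 1/(1/(-6 - 7) - 840) = 1/(1/(-13) - 840) = 1/(-1/13 - 840) = 1/(-10921/13) = -13/10921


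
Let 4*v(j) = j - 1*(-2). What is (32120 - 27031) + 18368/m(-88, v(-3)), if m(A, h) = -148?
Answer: 183701/37 ≈ 4964.9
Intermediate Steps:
v(j) = ½ + j/4 (v(j) = (j - 1*(-2))/4 = (j + 2)/4 = (2 + j)/4 = ½ + j/4)
(32120 - 27031) + 18368/m(-88, v(-3)) = (32120 - 27031) + 18368/(-148) = 5089 + 18368*(-1/148) = 5089 - 4592/37 = 183701/37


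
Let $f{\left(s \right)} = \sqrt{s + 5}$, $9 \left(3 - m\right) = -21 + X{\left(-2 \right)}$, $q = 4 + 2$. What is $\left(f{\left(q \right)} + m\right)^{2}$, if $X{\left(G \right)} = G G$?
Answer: $\frac{2827}{81} + \frac{88 \sqrt{11}}{9} \approx 67.33$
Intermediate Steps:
$X{\left(G \right)} = G^{2}$
$q = 6$
$m = \frac{44}{9}$ ($m = 3 - \frac{-21 + \left(-2\right)^{2}}{9} = 3 - \frac{-21 + 4}{9} = 3 - - \frac{17}{9} = 3 + \frac{17}{9} = \frac{44}{9} \approx 4.8889$)
$f{\left(s \right)} = \sqrt{5 + s}$
$\left(f{\left(q \right)} + m\right)^{2} = \left(\sqrt{5 + 6} + \frac{44}{9}\right)^{2} = \left(\sqrt{11} + \frac{44}{9}\right)^{2} = \left(\frac{44}{9} + \sqrt{11}\right)^{2}$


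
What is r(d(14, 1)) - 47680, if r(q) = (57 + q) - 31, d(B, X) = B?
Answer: -47640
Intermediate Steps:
r(q) = 26 + q
r(d(14, 1)) - 47680 = (26 + 14) - 47680 = 40 - 47680 = -47640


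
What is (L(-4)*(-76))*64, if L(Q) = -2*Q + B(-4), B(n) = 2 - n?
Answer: -68096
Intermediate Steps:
L(Q) = 6 - 2*Q (L(Q) = -2*Q + (2 - 1*(-4)) = -2*Q + (2 + 4) = -2*Q + 6 = 6 - 2*Q)
(L(-4)*(-76))*64 = ((6 - 2*(-4))*(-76))*64 = ((6 + 8)*(-76))*64 = (14*(-76))*64 = -1064*64 = -68096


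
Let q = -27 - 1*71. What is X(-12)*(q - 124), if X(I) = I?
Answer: 2664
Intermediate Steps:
q = -98 (q = -27 - 71 = -98)
X(-12)*(q - 124) = -12*(-98 - 124) = -12*(-222) = 2664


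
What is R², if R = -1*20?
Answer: 400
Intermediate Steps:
R = -20
R² = (-20)² = 400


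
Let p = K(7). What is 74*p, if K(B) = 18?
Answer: 1332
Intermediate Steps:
p = 18
74*p = 74*18 = 1332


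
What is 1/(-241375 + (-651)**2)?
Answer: 1/182426 ≈ 5.4817e-6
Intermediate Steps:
1/(-241375 + (-651)**2) = 1/(-241375 + 423801) = 1/182426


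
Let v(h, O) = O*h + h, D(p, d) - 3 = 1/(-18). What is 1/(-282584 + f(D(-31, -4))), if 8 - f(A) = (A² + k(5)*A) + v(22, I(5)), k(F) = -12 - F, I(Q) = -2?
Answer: -324/91534087 ≈ -3.5397e-6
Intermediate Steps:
D(p, d) = 53/18 (D(p, d) = 3 + 1/(-18) = 3 - 1/18 = 53/18)
v(h, O) = h + O*h
f(A) = 30 - A² + 17*A (f(A) = 8 - ((A² + (-12 - 1*5)*A) + 22*(1 - 2)) = 8 - ((A² + (-12 - 5)*A) + 22*(-1)) = 8 - ((A² - 17*A) - 22) = 8 - (-22 + A² - 17*A) = 8 + (22 - A² + 17*A) = 30 - A² + 17*A)
1/(-282584 + f(D(-31, -4))) = 1/(-282584 + (30 - (53/18)² + 17*(53/18))) = 1/(-282584 + (30 - 1*2809/324 + 901/18)) = 1/(-282584 + (30 - 2809/324 + 901/18)) = 1/(-282584 + 23129/324) = 1/(-91534087/324) = -324/91534087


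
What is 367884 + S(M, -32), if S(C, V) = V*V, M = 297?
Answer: 368908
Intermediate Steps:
S(C, V) = V**2
367884 + S(M, -32) = 367884 + (-32)**2 = 367884 + 1024 = 368908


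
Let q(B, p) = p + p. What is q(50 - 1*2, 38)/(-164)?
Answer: -19/41 ≈ -0.46341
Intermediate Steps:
q(B, p) = 2*p
q(50 - 1*2, 38)/(-164) = (2*38)/(-164) = 76*(-1/164) = -19/41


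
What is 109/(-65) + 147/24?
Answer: 2313/520 ≈ 4.4481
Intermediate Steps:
109/(-65) + 147/24 = 109*(-1/65) + 147*(1/24) = -109/65 + 49/8 = 2313/520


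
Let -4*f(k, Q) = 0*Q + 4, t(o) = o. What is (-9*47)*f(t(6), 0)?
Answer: 423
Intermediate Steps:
f(k, Q) = -1 (f(k, Q) = -(0*Q + 4)/4 = -(0 + 4)/4 = -¼*4 = -1)
(-9*47)*f(t(6), 0) = -9*47*(-1) = -423*(-1) = 423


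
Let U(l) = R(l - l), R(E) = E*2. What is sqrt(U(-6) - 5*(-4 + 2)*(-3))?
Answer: I*sqrt(30) ≈ 5.4772*I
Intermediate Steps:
R(E) = 2*E
U(l) = 0 (U(l) = 2*(l - l) = 2*0 = 0)
sqrt(U(-6) - 5*(-4 + 2)*(-3)) = sqrt(0 - 5*(-4 + 2)*(-3)) = sqrt(0 - 5*(-2)*(-3)) = sqrt(0 + 10*(-3)) = sqrt(0 - 30) = sqrt(-30) = I*sqrt(30)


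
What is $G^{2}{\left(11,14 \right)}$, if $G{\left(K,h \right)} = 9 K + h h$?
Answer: $87025$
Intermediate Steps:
$G{\left(K,h \right)} = h^{2} + 9 K$ ($G{\left(K,h \right)} = 9 K + h^{2} = h^{2} + 9 K$)
$G^{2}{\left(11,14 \right)} = \left(14^{2} + 9 \cdot 11\right)^{2} = \left(196 + 99\right)^{2} = 295^{2} = 87025$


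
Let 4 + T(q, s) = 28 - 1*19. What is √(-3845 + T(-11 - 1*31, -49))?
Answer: 16*I*√15 ≈ 61.968*I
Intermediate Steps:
T(q, s) = 5 (T(q, s) = -4 + (28 - 1*19) = -4 + (28 - 19) = -4 + 9 = 5)
√(-3845 + T(-11 - 1*31, -49)) = √(-3845 + 5) = √(-3840) = 16*I*√15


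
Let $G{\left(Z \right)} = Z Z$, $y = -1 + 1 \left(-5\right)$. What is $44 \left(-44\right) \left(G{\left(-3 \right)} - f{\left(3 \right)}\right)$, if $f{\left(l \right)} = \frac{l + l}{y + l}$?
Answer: $-21296$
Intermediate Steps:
$y = -6$ ($y = -1 - 5 = -6$)
$G{\left(Z \right)} = Z^{2}$
$f{\left(l \right)} = \frac{2 l}{-6 + l}$ ($f{\left(l \right)} = \frac{l + l}{-6 + l} = \frac{2 l}{-6 + l}$)
$44 \left(-44\right) \left(G{\left(-3 \right)} - f{\left(3 \right)}\right) = 44 \left(-44\right) \left(\left(-3\right)^{2} - 2 \cdot 3 \frac{1}{-6 + 3}\right) = - 1936 \left(9 - 2 \cdot 3 \frac{1}{-3}\right) = - 1936 \left(9 - 2 \cdot 3 \left(- \frac{1}{3}\right)\right) = - 1936 \left(9 - -2\right) = - 1936 \left(9 + 2\right) = \left(-1936\right) 11 = -21296$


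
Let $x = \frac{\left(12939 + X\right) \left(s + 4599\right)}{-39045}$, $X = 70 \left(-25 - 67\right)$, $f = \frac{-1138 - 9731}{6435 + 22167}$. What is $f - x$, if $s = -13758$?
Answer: $- \frac{189215509043}{124085010} \approx -1524.9$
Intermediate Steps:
$f = - \frac{3623}{9534}$ ($f = - \frac{10869}{28602} = \left(-10869\right) \frac{1}{28602} = - \frac{3623}{9534} \approx -0.38001$)
$X = -6440$ ($X = 70 \left(-92\right) = -6440$)
$x = \frac{19841447}{13015}$ ($x = \frac{\left(12939 - 6440\right) \left(-13758 + 4599\right)}{-39045} = 6499 \left(-9159\right) \left(- \frac{1}{39045}\right) = \left(-59524341\right) \left(- \frac{1}{39045}\right) = \frac{19841447}{13015} \approx 1524.5$)
$f - x = - \frac{3623}{9534} - \frac{19841447}{13015} = - \frac{189215509043}{124085010}$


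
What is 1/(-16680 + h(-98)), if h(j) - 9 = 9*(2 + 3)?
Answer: -1/16626 ≈ -6.0147e-5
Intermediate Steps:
h(j) = 54 (h(j) = 9 + 9*(2 + 3) = 9 + 9*5 = 9 + 45 = 54)
1/(-16680 + h(-98)) = 1/(-16680 + 54) = 1/(-16626) = -1/16626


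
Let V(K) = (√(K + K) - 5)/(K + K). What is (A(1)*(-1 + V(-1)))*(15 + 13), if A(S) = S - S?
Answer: 0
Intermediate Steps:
A(S) = 0
V(K) = (-5 + √2*√K)/(2*K) (V(K) = (√(2*K) - 5)/((2*K)) = (√2*√K - 5)*(1/(2*K)) = (-5 + √2*√K)*(1/(2*K)) = (-5 + √2*√K)/(2*K))
(A(1)*(-1 + V(-1)))*(15 + 13) = (0*(-1 + (-5/2/(-1) + √2/(2*√(-1)))))*(15 + 13) = (0*(-1 + (-5/2*(-1) + √2*(-I)/2)))*28 = (0*(-1 + (5/2 - I*√2/2)))*28 = (0*(3/2 - I*√2/2))*28 = 0*28 = 0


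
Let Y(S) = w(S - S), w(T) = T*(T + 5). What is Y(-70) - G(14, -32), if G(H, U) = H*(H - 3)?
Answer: -154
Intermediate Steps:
G(H, U) = H*(-3 + H)
w(T) = T*(5 + T)
Y(S) = 0 (Y(S) = (S - S)*(5 + (S - S)) = 0*(5 + 0) = 0*5 = 0)
Y(-70) - G(14, -32) = 0 - 14*(-3 + 14) = 0 - 14*11 = 0 - 1*154 = 0 - 154 = -154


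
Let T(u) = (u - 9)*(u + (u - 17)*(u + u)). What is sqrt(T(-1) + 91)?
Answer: I*sqrt(259) ≈ 16.093*I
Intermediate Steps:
T(u) = (-9 + u)*(u + 2*u*(-17 + u)) (T(u) = (-9 + u)*(u + (-17 + u)*(2*u)) = (-9 + u)*(u + 2*u*(-17 + u)))
sqrt(T(-1) + 91) = sqrt(-(297 - 51*(-1) + 2*(-1)**2) + 91) = sqrt(-(297 + 51 + 2*1) + 91) = sqrt(-(297 + 51 + 2) + 91) = sqrt(-1*350 + 91) = sqrt(-350 + 91) = sqrt(-259) = I*sqrt(259)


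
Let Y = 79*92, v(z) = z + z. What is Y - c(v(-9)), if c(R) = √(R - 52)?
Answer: 7268 - I*√70 ≈ 7268.0 - 8.3666*I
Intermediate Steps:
v(z) = 2*z
Y = 7268
c(R) = √(-52 + R)
Y - c(v(-9)) = 7268 - √(-52 + 2*(-9)) = 7268 - √(-52 - 18) = 7268 - √(-70) = 7268 - I*√70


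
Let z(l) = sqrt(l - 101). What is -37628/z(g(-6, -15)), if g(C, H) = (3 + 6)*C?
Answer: 37628*I*sqrt(155)/155 ≈ 3022.4*I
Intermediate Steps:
g(C, H) = 9*C
z(l) = sqrt(-101 + l)
-37628/z(g(-6, -15)) = -37628/sqrt(-101 + 9*(-6)) = -37628/sqrt(-101 - 54) = -37628*(-I*sqrt(155)/155) = -(-37628)*I*sqrt(155)/155 = 37628*I*sqrt(155)/155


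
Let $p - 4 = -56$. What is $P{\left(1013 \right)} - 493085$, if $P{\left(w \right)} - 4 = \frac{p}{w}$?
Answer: $- \frac{499491105}{1013} \approx -4.9308 \cdot 10^{5}$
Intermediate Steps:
$p = -52$ ($p = 4 - 56 = -52$)
$P{\left(w \right)} = 4 - \frac{52}{w}$
$P{\left(1013 \right)} - 493085 = \left(4 - \frac{52}{1013}\right) - 493085 = \frac{4000}{1013} - 493085 = - \frac{499491105}{1013}$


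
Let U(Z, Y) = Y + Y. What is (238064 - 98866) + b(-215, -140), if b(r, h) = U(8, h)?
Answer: 138918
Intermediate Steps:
U(Z, Y) = 2*Y
b(r, h) = 2*h
(238064 - 98866) + b(-215, -140) = (238064 - 98866) + 2*(-140) = 139198 - 280 = 138918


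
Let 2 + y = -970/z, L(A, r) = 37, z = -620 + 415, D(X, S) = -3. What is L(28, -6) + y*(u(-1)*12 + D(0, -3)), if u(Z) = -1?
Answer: -163/41 ≈ -3.9756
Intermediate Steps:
z = -205
y = 112/41 (y = -2 - 970/(-205) = -2 - 970*(-1/205) = -2 + 194/41 = 112/41 ≈ 2.7317)
L(28, -6) + y*(u(-1)*12 + D(0, -3)) = 37 + 112*(-1*12 - 3)/41 = 37 + 112*(-12 - 3)/41 = 37 + (112/41)*(-15) = 37 - 1680/41 = -163/41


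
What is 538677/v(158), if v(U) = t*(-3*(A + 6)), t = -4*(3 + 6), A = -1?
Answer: 19951/20 ≈ 997.55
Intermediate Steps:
t = -36 (t = -4*9 = -1*36 = -36)
v(U) = 540 (v(U) = -(-108)*(-1 + 6) = -(-108)*5 = -36*(-15) = 540)
538677/v(158) = 538677/540 = 538677*(1/540) = 19951/20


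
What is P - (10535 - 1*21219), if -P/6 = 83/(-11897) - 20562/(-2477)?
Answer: 313378873258/29468869 ≈ 10634.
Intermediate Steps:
P = -1466523138/29468869 (P = -6*(83/(-11897) - 20562/(-2477)) = -6*(83*(-1/11897) - 20562*(-1/2477)) = -6*(-83/11897 + 20562/2477) = -6*244420523/29468869 = -1466523138/29468869 ≈ -49.765)
P - (10535 - 1*21219) = -1466523138/29468869 - (10535 - 1*21219) = -1466523138/29468869 - (10535 - 21219) = -1466523138/29468869 - 1*(-10684) = -1466523138/29468869 + 10684 = 313378873258/29468869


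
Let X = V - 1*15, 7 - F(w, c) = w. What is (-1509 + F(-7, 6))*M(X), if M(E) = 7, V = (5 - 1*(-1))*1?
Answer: -10465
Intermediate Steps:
F(w, c) = 7 - w
V = 6 (V = (5 + 1)*1 = 6*1 = 6)
X = -9 (X = 6 - 1*15 = 6 - 15 = -9)
(-1509 + F(-7, 6))*M(X) = (-1509 + (7 - 1*(-7)))*7 = (-1509 + (7 + 7))*7 = (-1509 + 14)*7 = -1495*7 = -10465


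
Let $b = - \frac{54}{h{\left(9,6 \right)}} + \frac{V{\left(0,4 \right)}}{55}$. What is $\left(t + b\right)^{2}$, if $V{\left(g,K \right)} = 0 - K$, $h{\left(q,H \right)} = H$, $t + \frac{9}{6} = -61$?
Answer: $\frac{61984129}{12100} \approx 5122.7$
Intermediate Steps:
$t = - \frac{125}{2}$ ($t = - \frac{3}{2} - 61 = - \frac{125}{2} \approx -62.5$)
$V{\left(g,K \right)} = - K$
$b = - \frac{499}{55}$ ($b = - \frac{54}{6} + \frac{\left(-1\right) 4}{55} = \left(-54\right) \frac{1}{6} - \frac{4}{55} = -9 - \frac{4}{55} = - \frac{499}{55} \approx -9.0727$)
$\left(t + b\right)^{2} = \left(- \frac{125}{2} - \frac{499}{55}\right)^{2} = \left(- \frac{7873}{110}\right)^{2} = \frac{61984129}{12100}$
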